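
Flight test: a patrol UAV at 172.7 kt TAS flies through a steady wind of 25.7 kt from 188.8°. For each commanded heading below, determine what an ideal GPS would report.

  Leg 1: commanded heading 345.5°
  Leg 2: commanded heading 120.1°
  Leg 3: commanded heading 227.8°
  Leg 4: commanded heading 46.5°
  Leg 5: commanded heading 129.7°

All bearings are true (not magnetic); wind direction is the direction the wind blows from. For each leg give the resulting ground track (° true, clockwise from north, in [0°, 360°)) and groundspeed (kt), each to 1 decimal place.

Leg 1: track=348.5°, groundspeed=196.6 kt
Leg 2: track=111.8°, groundspeed=165.1 kt
Leg 3: track=233.8°, groundspeed=153.6 kt
Leg 4: track=41.8°, groundspeed=193.7 kt
Leg 5: track=121.8°, groundspeed=161.0 kt

Leg 1: heading 345.5°; drift +3.0° → track 348.5°, groundspeed 196.6 kt
Leg 2: heading 120.1°; drift -8.3° → track 111.8°, groundspeed 165.1 kt
Leg 3: heading 227.8°; drift +6.0° → track 233.8°, groundspeed 153.6 kt
Leg 4: heading 46.5°; drift -4.7° → track 41.8°, groundspeed 193.7 kt
Leg 5: heading 129.7°; drift -7.9° → track 121.8°, groundspeed 161.0 kt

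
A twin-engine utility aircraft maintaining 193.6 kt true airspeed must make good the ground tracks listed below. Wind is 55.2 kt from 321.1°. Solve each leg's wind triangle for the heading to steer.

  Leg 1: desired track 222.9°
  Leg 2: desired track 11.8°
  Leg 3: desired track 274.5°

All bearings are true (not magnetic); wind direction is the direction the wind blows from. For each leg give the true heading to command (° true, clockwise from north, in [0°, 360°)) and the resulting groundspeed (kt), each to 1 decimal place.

Leg 1: desired track 222.9°; wind correction +16.4° → command heading 239.3°, groundspeed 193.6 kt
Leg 2: desired track 11.8°; wind correction -12.7° → command heading 359.1°, groundspeed 153.9 kt
Leg 3: desired track 274.5°; wind correction +12.0° → command heading 286.5°, groundspeed 151.5 kt

Leg 1: heading=239.3°, groundspeed=193.6 kt
Leg 2: heading=359.1°, groundspeed=153.9 kt
Leg 3: heading=286.5°, groundspeed=151.5 kt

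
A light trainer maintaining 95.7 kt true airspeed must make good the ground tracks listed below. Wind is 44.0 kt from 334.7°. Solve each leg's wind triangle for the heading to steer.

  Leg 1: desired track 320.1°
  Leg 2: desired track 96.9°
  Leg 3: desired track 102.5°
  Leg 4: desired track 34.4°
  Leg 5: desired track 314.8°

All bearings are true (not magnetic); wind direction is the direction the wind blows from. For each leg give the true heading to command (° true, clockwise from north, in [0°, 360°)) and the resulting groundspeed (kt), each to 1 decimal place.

Leg 1: desired track 320.1°; wind correction +6.7° → command heading 326.8°, groundspeed 52.5 kt
Leg 2: desired track 96.9°; wind correction -22.9° → command heading 74.0°, groundspeed 111.6 kt
Leg 3: desired track 102.5°; wind correction -21.3° → command heading 81.2°, groundspeed 116.1 kt
Leg 4: desired track 34.4°; wind correction -23.4° → command heading 11.0°, groundspeed 65.6 kt
Leg 5: desired track 314.8°; wind correction +9.0° → command heading 323.8°, groundspeed 53.1 kt

Leg 1: heading=326.8°, groundspeed=52.5 kt
Leg 2: heading=74.0°, groundspeed=111.6 kt
Leg 3: heading=81.2°, groundspeed=116.1 kt
Leg 4: heading=11.0°, groundspeed=65.6 kt
Leg 5: heading=323.8°, groundspeed=53.1 kt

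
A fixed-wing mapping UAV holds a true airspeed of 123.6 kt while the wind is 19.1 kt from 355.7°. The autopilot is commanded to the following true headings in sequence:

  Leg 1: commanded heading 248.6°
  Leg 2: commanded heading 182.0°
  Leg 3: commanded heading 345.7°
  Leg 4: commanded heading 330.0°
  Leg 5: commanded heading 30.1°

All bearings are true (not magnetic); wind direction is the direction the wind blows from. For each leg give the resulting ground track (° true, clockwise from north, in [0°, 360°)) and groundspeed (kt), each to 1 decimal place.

Leg 1: track=240.6°, groundspeed=130.5 kt
Leg 2: track=181.2°, groundspeed=142.6 kt
Leg 3: track=343.9°, groundspeed=104.8 kt
Leg 4: track=325.5°, groundspeed=106.7 kt
Leg 5: track=35.8°, groundspeed=108.4 kt

Leg 1: heading 248.6°; drift -8.0° → track 240.6°, groundspeed 130.5 kt
Leg 2: heading 182.0°; drift -0.8° → track 181.2°, groundspeed 142.6 kt
Leg 3: heading 345.7°; drift -1.8° → track 343.9°, groundspeed 104.8 kt
Leg 4: heading 330.0°; drift -4.5° → track 325.5°, groundspeed 106.7 kt
Leg 5: heading 30.1°; drift +5.7° → track 35.8°, groundspeed 108.4 kt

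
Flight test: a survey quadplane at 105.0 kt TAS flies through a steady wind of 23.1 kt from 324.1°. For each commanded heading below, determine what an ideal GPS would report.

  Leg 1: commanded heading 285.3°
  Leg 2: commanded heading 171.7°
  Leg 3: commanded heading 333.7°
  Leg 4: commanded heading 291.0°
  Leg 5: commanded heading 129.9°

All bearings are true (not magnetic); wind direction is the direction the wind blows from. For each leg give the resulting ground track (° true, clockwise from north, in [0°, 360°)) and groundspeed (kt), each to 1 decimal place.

Leg 1: track=275.9°, groundspeed=88.2 kt
Leg 2: track=166.8°, groundspeed=125.9 kt
Leg 3: track=336.4°, groundspeed=82.3 kt
Leg 4: track=282.6°, groundspeed=86.6 kt
Leg 5: track=132.4°, groundspeed=127.5 kt

Leg 1: heading 285.3°; drift -9.4° → track 275.9°, groundspeed 88.2 kt
Leg 2: heading 171.7°; drift -4.9° → track 166.8°, groundspeed 125.9 kt
Leg 3: heading 333.7°; drift +2.7° → track 336.4°, groundspeed 82.3 kt
Leg 4: heading 291.0°; drift -8.4° → track 282.6°, groundspeed 86.6 kt
Leg 5: heading 129.9°; drift +2.5° → track 132.4°, groundspeed 127.5 kt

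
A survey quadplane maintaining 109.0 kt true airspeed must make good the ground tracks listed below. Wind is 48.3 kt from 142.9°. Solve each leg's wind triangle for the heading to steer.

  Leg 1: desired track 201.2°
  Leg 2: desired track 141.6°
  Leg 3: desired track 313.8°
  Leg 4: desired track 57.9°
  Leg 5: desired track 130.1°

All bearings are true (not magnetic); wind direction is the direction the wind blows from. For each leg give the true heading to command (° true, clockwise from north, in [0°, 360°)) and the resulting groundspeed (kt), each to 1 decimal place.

Leg 1: heading=179.1°, groundspeed=75.6 kt
Leg 2: heading=142.2°, groundspeed=60.7 kt
Leg 3: heading=309.8°, groundspeed=156.4 kt
Leg 4: heading=84.1°, groundspeed=93.6 kt
Leg 5: heading=135.7°, groundspeed=61.4 kt

Leg 1: desired track 201.2°; wind correction -22.1° → command heading 179.1°, groundspeed 75.6 kt
Leg 2: desired track 141.6°; wind correction +0.6° → command heading 142.2°, groundspeed 60.7 kt
Leg 3: desired track 313.8°; wind correction -4.0° → command heading 309.8°, groundspeed 156.4 kt
Leg 4: desired track 57.9°; wind correction +26.2° → command heading 84.1°, groundspeed 93.6 kt
Leg 5: desired track 130.1°; wind correction +5.6° → command heading 135.7°, groundspeed 61.4 kt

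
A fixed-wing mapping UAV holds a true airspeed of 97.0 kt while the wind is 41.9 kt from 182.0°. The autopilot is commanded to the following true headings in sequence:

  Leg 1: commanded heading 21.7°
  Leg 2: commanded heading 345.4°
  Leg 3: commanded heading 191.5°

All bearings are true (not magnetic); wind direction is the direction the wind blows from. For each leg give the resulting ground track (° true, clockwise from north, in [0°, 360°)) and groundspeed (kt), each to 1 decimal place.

Leg 1: track=15.8°, groundspeed=137.2 kt
Leg 2: track=350.4°, groundspeed=137.7 kt
Leg 3: track=198.6°, groundspeed=56.1 kt

Leg 1: heading 21.7°; drift -5.9° → track 15.8°, groundspeed 137.2 kt
Leg 2: heading 345.4°; drift +5.0° → track 350.4°, groundspeed 137.7 kt
Leg 3: heading 191.5°; drift +7.1° → track 198.6°, groundspeed 56.1 kt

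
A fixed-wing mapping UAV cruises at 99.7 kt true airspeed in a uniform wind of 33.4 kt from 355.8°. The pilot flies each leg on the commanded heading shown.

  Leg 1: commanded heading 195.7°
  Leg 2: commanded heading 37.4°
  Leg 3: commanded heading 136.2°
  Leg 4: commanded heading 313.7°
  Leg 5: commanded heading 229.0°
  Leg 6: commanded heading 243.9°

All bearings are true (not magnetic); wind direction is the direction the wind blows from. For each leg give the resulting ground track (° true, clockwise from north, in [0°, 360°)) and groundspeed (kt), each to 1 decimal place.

Leg 1: track=190.7°, groundspeed=131.6 kt
Leg 2: track=53.9°, groundspeed=77.9 kt
Leg 3: track=145.8°, groundspeed=127.2 kt
Leg 4: track=297.1°, groundspeed=78.2 kt
Leg 5: track=216.4°, groundspeed=122.7 kt
Leg 6: track=228.5°, groundspeed=116.4 kt

Leg 1: heading 195.7°; drift -5.0° → track 190.7°, groundspeed 131.6 kt
Leg 2: heading 37.4°; drift +16.5° → track 53.9°, groundspeed 77.9 kt
Leg 3: heading 136.2°; drift +9.6° → track 145.8°, groundspeed 127.2 kt
Leg 4: heading 313.7°; drift -16.6° → track 297.1°, groundspeed 78.2 kt
Leg 5: heading 229.0°; drift -12.6° → track 216.4°, groundspeed 122.7 kt
Leg 6: heading 243.9°; drift -15.4° → track 228.5°, groundspeed 116.4 kt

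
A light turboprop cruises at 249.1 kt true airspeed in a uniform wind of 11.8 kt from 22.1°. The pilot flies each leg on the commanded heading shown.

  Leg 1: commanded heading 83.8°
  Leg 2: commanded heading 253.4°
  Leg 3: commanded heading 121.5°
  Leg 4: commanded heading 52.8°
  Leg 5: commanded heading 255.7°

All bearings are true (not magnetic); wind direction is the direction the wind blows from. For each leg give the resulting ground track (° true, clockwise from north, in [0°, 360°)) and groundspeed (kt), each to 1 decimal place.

Leg 1: heading 83.8°; drift +2.4° → track 86.2°, groundspeed 243.7 kt
Leg 2: heading 253.4°; drift -2.1° → track 251.3°, groundspeed 256.6 kt
Leg 3: heading 121.5°; drift +2.7° → track 124.2°, groundspeed 251.3 kt
Leg 4: heading 52.8°; drift +1.4° → track 54.2°, groundspeed 239.0 kt
Leg 5: heading 255.7°; drift -2.1° → track 253.6°, groundspeed 256.3 kt

Leg 1: track=86.2°, groundspeed=243.7 kt
Leg 2: track=251.3°, groundspeed=256.6 kt
Leg 3: track=124.2°, groundspeed=251.3 kt
Leg 4: track=54.2°, groundspeed=239.0 kt
Leg 5: track=253.6°, groundspeed=256.3 kt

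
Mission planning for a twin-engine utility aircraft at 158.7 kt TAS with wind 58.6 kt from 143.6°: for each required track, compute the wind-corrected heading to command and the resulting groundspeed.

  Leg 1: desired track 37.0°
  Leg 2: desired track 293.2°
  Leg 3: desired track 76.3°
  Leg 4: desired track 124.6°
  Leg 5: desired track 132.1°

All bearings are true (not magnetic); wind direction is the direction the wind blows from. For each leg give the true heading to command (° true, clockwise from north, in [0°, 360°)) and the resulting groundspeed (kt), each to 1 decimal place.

Leg 1: heading=57.7°, groundspeed=165.2 kt
Leg 2: heading=282.4°, groundspeed=206.4 kt
Leg 3: heading=96.2°, groundspeed=126.6 kt
Leg 4: heading=131.5°, groundspeed=102.1 kt
Leg 5: heading=136.3°, groundspeed=100.8 kt

Leg 1: desired track 37.0°; wind correction +20.7° → command heading 57.7°, groundspeed 165.2 kt
Leg 2: desired track 293.2°; wind correction -10.8° → command heading 282.4°, groundspeed 206.4 kt
Leg 3: desired track 76.3°; wind correction +19.9° → command heading 96.2°, groundspeed 126.6 kt
Leg 4: desired track 124.6°; wind correction +6.9° → command heading 131.5°, groundspeed 102.1 kt
Leg 5: desired track 132.1°; wind correction +4.2° → command heading 136.3°, groundspeed 100.8 kt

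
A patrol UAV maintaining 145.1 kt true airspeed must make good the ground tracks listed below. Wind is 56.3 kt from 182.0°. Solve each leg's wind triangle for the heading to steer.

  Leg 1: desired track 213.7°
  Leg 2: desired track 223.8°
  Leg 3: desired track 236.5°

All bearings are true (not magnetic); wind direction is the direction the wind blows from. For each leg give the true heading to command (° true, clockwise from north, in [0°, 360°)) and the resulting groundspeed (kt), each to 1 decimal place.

Leg 1: heading=201.9°, groundspeed=94.2 kt
Leg 2: heading=208.8°, groundspeed=98.2 kt
Leg 3: heading=218.1°, groundspeed=105.0 kt

Leg 1: desired track 213.7°; wind correction -11.8° → command heading 201.9°, groundspeed 94.2 kt
Leg 2: desired track 223.8°; wind correction -15.0° → command heading 208.8°, groundspeed 98.2 kt
Leg 3: desired track 236.5°; wind correction -18.4° → command heading 218.1°, groundspeed 105.0 kt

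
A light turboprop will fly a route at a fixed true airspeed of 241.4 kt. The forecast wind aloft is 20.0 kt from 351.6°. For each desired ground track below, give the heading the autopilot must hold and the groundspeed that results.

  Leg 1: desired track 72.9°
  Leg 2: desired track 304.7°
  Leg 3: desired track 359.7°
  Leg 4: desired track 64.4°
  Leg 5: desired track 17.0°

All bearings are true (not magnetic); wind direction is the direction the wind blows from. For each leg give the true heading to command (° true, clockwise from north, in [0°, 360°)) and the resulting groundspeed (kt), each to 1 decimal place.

Leg 1: desired track 72.9°; wind correction -4.7° → command heading 68.2°, groundspeed 237.6 kt
Leg 2: desired track 304.7°; wind correction +3.5° → command heading 308.2°, groundspeed 227.3 kt
Leg 3: desired track 359.7°; wind correction -0.7° → command heading 359.0°, groundspeed 221.6 kt
Leg 4: desired track 64.4°; wind correction -4.5° → command heading 59.9°, groundspeed 234.7 kt
Leg 5: desired track 17.0°; wind correction -2.0° → command heading 15.0°, groundspeed 223.2 kt

Leg 1: heading=68.2°, groundspeed=237.6 kt
Leg 2: heading=308.2°, groundspeed=227.3 kt
Leg 3: heading=359.0°, groundspeed=221.6 kt
Leg 4: heading=59.9°, groundspeed=234.7 kt
Leg 5: heading=15.0°, groundspeed=223.2 kt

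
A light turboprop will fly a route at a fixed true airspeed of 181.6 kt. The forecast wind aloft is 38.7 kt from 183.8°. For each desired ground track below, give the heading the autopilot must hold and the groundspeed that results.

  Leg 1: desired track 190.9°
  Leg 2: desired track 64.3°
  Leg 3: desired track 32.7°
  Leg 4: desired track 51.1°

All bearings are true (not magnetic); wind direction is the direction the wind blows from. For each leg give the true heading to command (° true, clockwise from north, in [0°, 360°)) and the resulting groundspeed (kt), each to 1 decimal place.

Leg 1: heading=189.4°, groundspeed=143.1 kt
Leg 2: heading=75.0°, groundspeed=197.5 kt
Leg 3: heading=38.6°, groundspeed=214.5 kt
Leg 4: heading=60.1°, groundspeed=205.6 kt

Leg 1: desired track 190.9°; wind correction -1.5° → command heading 189.4°, groundspeed 143.1 kt
Leg 2: desired track 64.3°; wind correction +10.7° → command heading 75.0°, groundspeed 197.5 kt
Leg 3: desired track 32.7°; wind correction +5.9° → command heading 38.6°, groundspeed 214.5 kt
Leg 4: desired track 51.1°; wind correction +9.0° → command heading 60.1°, groundspeed 205.6 kt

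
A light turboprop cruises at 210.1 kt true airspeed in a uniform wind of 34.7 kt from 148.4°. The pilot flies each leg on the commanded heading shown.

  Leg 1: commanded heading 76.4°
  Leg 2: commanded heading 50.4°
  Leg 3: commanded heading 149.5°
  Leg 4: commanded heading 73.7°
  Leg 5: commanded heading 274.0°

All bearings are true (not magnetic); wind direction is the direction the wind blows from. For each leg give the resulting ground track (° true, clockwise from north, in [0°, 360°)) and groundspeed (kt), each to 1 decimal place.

Leg 1: track=67.0°, groundspeed=202.1 kt
Leg 2: track=41.3°, groundspeed=217.7 kt
Leg 3: track=149.7°, groundspeed=175.4 kt
Leg 4: track=64.2°, groundspeed=203.7 kt
Leg 5: track=281.0°, groundspeed=232.0 kt

Leg 1: heading 76.4°; drift -9.4° → track 67.0°, groundspeed 202.1 kt
Leg 2: heading 50.4°; drift -9.1° → track 41.3°, groundspeed 217.7 kt
Leg 3: heading 149.5°; drift +0.2° → track 149.7°, groundspeed 175.4 kt
Leg 4: heading 73.7°; drift -9.5° → track 64.2°, groundspeed 203.7 kt
Leg 5: heading 274.0°; drift +7.0° → track 281.0°, groundspeed 232.0 kt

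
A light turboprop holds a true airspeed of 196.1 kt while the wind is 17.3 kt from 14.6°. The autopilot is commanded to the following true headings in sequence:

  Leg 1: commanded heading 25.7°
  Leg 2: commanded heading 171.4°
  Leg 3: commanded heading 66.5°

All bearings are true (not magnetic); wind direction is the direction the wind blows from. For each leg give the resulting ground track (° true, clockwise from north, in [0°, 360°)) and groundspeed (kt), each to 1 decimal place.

Leg 1: heading 25.7°; drift +1.1° → track 26.8°, groundspeed 179.2 kt
Leg 2: heading 171.4°; drift +1.8° → track 173.2°, groundspeed 212.1 kt
Leg 3: heading 66.5°; drift +4.2° → track 70.7°, groundspeed 185.9 kt

Leg 1: track=26.8°, groundspeed=179.2 kt
Leg 2: track=173.2°, groundspeed=212.1 kt
Leg 3: track=70.7°, groundspeed=185.9 kt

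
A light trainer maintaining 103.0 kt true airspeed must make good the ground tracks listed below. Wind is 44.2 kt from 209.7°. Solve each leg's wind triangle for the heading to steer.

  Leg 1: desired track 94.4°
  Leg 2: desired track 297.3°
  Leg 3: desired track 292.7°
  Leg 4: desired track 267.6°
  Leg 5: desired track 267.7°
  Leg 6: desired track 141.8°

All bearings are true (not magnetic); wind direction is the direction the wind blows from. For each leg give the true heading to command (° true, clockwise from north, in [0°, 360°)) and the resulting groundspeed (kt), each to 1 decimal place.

Leg 1: heading=117.2°, groundspeed=113.8 kt
Leg 2: heading=271.9°, groundspeed=91.2 kt
Leg 3: heading=267.5°, groundspeed=87.8 kt
Leg 4: heading=246.3°, groundspeed=72.5 kt
Leg 5: heading=246.4°, groundspeed=72.5 kt
Leg 6: heading=165.2°, groundspeed=77.9 kt

Leg 1: desired track 94.4°; wind correction +22.8° → command heading 117.2°, groundspeed 113.8 kt
Leg 2: desired track 297.3°; wind correction -25.4° → command heading 271.9°, groundspeed 91.2 kt
Leg 3: desired track 292.7°; wind correction -25.2° → command heading 267.5°, groundspeed 87.8 kt
Leg 4: desired track 267.6°; wind correction -21.3° → command heading 246.3°, groundspeed 72.5 kt
Leg 5: desired track 267.7°; wind correction -21.3° → command heading 246.4°, groundspeed 72.5 kt
Leg 6: desired track 141.8°; wind correction +23.4° → command heading 165.2°, groundspeed 77.9 kt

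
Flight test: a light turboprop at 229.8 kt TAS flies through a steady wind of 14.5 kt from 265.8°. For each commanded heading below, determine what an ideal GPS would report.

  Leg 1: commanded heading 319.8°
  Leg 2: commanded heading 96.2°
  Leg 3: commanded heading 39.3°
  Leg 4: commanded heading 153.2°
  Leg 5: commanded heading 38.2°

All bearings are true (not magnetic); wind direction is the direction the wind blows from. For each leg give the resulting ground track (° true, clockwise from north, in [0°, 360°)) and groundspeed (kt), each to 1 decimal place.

Leg 1: heading 319.8°; drift +3.0° → track 322.8°, groundspeed 221.6 kt
Leg 2: heading 96.2°; drift -0.6° → track 95.6°, groundspeed 244.1 kt
Leg 3: heading 39.3°; drift +2.5° → track 41.8°, groundspeed 240.0 kt
Leg 4: heading 153.2°; drift -3.3° → track 149.9°, groundspeed 235.8 kt
Leg 5: heading 38.2°; drift +2.6° → track 40.8°, groundspeed 239.8 kt

Leg 1: track=322.8°, groundspeed=221.6 kt
Leg 2: track=95.6°, groundspeed=244.1 kt
Leg 3: track=41.8°, groundspeed=240.0 kt
Leg 4: track=149.9°, groundspeed=235.8 kt
Leg 5: track=40.8°, groundspeed=239.8 kt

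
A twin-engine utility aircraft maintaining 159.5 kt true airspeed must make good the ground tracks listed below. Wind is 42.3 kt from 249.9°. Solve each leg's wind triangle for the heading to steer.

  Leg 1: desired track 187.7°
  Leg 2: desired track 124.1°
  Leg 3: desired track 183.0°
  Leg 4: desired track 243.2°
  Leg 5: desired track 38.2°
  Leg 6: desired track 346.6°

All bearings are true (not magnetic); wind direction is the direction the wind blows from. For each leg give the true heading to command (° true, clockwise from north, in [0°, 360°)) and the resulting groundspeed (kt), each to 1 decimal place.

Leg 1: heading=201.3°, groundspeed=135.3 kt
Leg 2: heading=136.5°, groundspeed=180.5 kt
Leg 3: heading=197.1°, groundspeed=138.1 kt
Leg 4: heading=245.0°, groundspeed=117.4 kt
Leg 5: heading=30.2°, groundspeed=193.9 kt
Leg 6: heading=331.3°, groundspeed=158.8 kt

Leg 1: desired track 187.7°; wind correction +13.6° → command heading 201.3°, groundspeed 135.3 kt
Leg 2: desired track 124.1°; wind correction +12.4° → command heading 136.5°, groundspeed 180.5 kt
Leg 3: desired track 183.0°; wind correction +14.1° → command heading 197.1°, groundspeed 138.1 kt
Leg 4: desired track 243.2°; wind correction +1.8° → command heading 245.0°, groundspeed 117.4 kt
Leg 5: desired track 38.2°; wind correction -8.0° → command heading 30.2°, groundspeed 193.9 kt
Leg 6: desired track 346.6°; wind correction -15.3° → command heading 331.3°, groundspeed 158.8 kt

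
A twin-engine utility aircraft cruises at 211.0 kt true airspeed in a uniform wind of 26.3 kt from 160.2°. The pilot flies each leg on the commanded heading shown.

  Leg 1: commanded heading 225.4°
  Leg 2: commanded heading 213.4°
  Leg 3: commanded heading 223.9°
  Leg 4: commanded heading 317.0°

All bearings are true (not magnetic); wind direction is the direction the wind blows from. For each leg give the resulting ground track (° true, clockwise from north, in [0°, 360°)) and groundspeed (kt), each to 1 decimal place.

Leg 1: track=232.2°, groundspeed=201.4 kt
Leg 2: track=219.6°, groundspeed=196.4 kt
Leg 3: track=230.6°, groundspeed=200.7 kt
Leg 4: track=319.5°, groundspeed=235.4 kt

Leg 1: heading 225.4°; drift +6.8° → track 232.2°, groundspeed 201.4 kt
Leg 2: heading 213.4°; drift +6.2° → track 219.6°, groundspeed 196.4 kt
Leg 3: heading 223.9°; drift +6.7° → track 230.6°, groundspeed 200.7 kt
Leg 4: heading 317.0°; drift +2.5° → track 319.5°, groundspeed 235.4 kt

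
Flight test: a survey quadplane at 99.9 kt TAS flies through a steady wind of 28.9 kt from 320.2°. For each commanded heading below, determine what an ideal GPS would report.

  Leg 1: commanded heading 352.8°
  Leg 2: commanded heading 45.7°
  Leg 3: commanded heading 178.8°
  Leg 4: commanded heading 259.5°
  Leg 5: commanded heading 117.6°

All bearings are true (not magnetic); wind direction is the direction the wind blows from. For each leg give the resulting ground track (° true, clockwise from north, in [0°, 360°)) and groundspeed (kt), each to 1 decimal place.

Leg 1: track=4.4°, groundspeed=77.1 kt
Leg 2: track=62.1°, groundspeed=101.8 kt
Leg 3: track=170.4°, groundspeed=123.8 kt
Leg 4: track=243.1°, groundspeed=89.4 kt
Leg 5: track=122.6°, groundspeed=127.1 kt

Leg 1: heading 352.8°; drift +11.6° → track 4.4°, groundspeed 77.1 kt
Leg 2: heading 45.7°; drift +16.4° → track 62.1°, groundspeed 101.8 kt
Leg 3: heading 178.8°; drift -8.4° → track 170.4°, groundspeed 123.8 kt
Leg 4: heading 259.5°; drift -16.4° → track 243.1°, groundspeed 89.4 kt
Leg 5: heading 117.6°; drift +5.0° → track 122.6°, groundspeed 127.1 kt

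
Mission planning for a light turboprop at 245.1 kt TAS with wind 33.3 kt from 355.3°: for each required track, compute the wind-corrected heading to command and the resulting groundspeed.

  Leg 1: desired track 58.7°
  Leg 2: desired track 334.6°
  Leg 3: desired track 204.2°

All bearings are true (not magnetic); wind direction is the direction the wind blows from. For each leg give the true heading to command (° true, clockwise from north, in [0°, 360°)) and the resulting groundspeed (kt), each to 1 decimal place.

Leg 1: desired track 58.7°; wind correction -7.0° → command heading 51.7°, groundspeed 228.4 kt
Leg 2: desired track 334.6°; wind correction +2.8° → command heading 337.4°, groundspeed 213.7 kt
Leg 3: desired track 204.2°; wind correction +3.8° → command heading 208.0°, groundspeed 273.7 kt

Leg 1: heading=51.7°, groundspeed=228.4 kt
Leg 2: heading=337.4°, groundspeed=213.7 kt
Leg 3: heading=208.0°, groundspeed=273.7 kt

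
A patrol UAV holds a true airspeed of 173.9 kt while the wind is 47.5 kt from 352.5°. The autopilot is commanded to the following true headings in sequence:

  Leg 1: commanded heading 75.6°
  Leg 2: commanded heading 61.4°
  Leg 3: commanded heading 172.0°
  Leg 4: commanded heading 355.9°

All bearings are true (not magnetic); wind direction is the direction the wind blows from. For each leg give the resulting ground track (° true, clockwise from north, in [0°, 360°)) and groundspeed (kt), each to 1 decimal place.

Leg 1: track=91.3°, groundspeed=174.7 kt
Leg 2: track=77.2°, groundspeed=162.9 kt
Leg 3: track=172.1°, groundspeed=221.4 kt
Leg 4: track=357.2°, groundspeed=126.5 kt

Leg 1: heading 75.6°; drift +15.7° → track 91.3°, groundspeed 174.7 kt
Leg 2: heading 61.4°; drift +15.8° → track 77.2°, groundspeed 162.9 kt
Leg 3: heading 172.0°; drift +0.1° → track 172.1°, groundspeed 221.4 kt
Leg 4: heading 355.9°; drift +1.3° → track 357.2°, groundspeed 126.5 kt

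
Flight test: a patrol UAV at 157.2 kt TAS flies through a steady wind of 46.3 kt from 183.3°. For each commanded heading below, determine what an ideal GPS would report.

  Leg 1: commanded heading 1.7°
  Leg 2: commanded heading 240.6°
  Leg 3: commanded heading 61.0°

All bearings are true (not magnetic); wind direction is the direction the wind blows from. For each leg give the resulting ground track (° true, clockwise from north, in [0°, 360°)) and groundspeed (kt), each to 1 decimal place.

Leg 1: track=2.1°, groundspeed=203.5 kt
Leg 2: track=257.0°, groundspeed=137.8 kt
Leg 3: track=48.9°, groundspeed=186.1 kt

Leg 1: heading 1.7°; drift +0.4° → track 2.1°, groundspeed 203.5 kt
Leg 2: heading 240.6°; drift +16.4° → track 257.0°, groundspeed 137.8 kt
Leg 3: heading 61.0°; drift -12.1° → track 48.9°, groundspeed 186.1 kt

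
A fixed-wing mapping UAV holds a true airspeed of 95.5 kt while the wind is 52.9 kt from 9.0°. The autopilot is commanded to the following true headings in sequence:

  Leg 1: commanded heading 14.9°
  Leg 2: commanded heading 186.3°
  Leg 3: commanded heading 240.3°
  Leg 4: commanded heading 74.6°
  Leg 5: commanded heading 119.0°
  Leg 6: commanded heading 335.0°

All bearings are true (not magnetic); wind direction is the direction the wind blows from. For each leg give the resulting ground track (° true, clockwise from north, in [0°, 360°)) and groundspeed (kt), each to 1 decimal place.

Leg 1: track=22.1°, groundspeed=43.2 kt
Leg 2: track=187.3°, groundspeed=148.4 kt
Leg 3: track=222.5°, groundspeed=135.0 kt
Leg 4: track=107.8°, groundspeed=88.0 kt
Leg 5: track=142.6°, groundspeed=124.0 kt
Leg 6: track=305.2°, groundspeed=59.5 kt

Leg 1: heading 14.9°; drift +7.2° → track 22.1°, groundspeed 43.2 kt
Leg 2: heading 186.3°; drift +1.0° → track 187.3°, groundspeed 148.4 kt
Leg 3: heading 240.3°; drift -17.8° → track 222.5°, groundspeed 135.0 kt
Leg 4: heading 74.6°; drift +33.2° → track 107.8°, groundspeed 88.0 kt
Leg 5: heading 119.0°; drift +23.6° → track 142.6°, groundspeed 124.0 kt
Leg 6: heading 335.0°; drift -29.8° → track 305.2°, groundspeed 59.5 kt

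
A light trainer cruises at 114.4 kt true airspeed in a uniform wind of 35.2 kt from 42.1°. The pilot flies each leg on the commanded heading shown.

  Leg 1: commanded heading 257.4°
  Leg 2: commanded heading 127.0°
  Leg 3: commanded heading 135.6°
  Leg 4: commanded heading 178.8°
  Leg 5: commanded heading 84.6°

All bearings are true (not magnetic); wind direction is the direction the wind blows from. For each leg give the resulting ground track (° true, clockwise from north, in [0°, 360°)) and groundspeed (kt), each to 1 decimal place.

Leg 1: heading 257.4°; drift -8.1° → track 249.3°, groundspeed 144.6 kt
Leg 2: heading 127.0°; drift +17.5° → track 144.5°, groundspeed 116.7 kt
Leg 3: heading 135.6°; drift +16.8° → track 152.4°, groundspeed 121.7 kt
Leg 4: heading 178.8°; drift +9.8° → track 188.6°, groundspeed 142.1 kt
Leg 5: heading 84.6°; drift +15.0° → track 99.6°, groundspeed 91.6 kt

Leg 1: track=249.3°, groundspeed=144.6 kt
Leg 2: track=144.5°, groundspeed=116.7 kt
Leg 3: track=152.4°, groundspeed=121.7 kt
Leg 4: track=188.6°, groundspeed=142.1 kt
Leg 5: track=99.6°, groundspeed=91.6 kt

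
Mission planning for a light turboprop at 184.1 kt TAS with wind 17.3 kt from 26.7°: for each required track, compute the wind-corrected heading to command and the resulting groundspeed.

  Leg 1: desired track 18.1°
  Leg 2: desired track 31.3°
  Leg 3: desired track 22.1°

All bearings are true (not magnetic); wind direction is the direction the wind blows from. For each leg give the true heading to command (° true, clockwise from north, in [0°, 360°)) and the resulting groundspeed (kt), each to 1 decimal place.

Leg 1: desired track 18.1°; wind correction +0.8° → command heading 18.9°, groundspeed 167.0 kt
Leg 2: desired track 31.3°; wind correction -0.4° → command heading 30.9°, groundspeed 166.9 kt
Leg 3: desired track 22.1°; wind correction +0.4° → command heading 22.5°, groundspeed 166.9 kt

Leg 1: heading=18.9°, groundspeed=167.0 kt
Leg 2: heading=30.9°, groundspeed=166.9 kt
Leg 3: heading=22.5°, groundspeed=166.9 kt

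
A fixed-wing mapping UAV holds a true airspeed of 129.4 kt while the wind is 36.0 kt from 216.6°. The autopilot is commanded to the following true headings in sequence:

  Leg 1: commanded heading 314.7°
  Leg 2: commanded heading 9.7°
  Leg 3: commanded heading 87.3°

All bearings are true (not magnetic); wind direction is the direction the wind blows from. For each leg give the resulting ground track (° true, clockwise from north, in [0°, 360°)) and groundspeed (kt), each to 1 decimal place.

Leg 1: track=329.5°, groundspeed=139.1 kt
Leg 2: track=15.5°, groundspeed=162.3 kt
Leg 3: track=76.9°, groundspeed=154.7 kt

Leg 1: heading 314.7°; drift +14.8° → track 329.5°, groundspeed 139.1 kt
Leg 2: heading 9.7°; drift +5.8° → track 15.5°, groundspeed 162.3 kt
Leg 3: heading 87.3°; drift -10.4° → track 76.9°, groundspeed 154.7 kt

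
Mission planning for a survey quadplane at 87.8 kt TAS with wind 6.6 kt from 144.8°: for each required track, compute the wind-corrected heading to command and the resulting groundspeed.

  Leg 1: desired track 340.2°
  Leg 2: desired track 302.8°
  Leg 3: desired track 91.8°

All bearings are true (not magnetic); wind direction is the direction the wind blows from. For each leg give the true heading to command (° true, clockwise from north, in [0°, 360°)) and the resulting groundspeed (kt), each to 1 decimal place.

Leg 1: desired track 340.2°; wind correction +1.1° → command heading 341.3°, groundspeed 94.1 kt
Leg 2: desired track 302.8°; wind correction -1.6° → command heading 301.2°, groundspeed 93.9 kt
Leg 3: desired track 91.8°; wind correction +3.4° → command heading 95.2°, groundspeed 83.7 kt

Leg 1: heading=341.3°, groundspeed=94.1 kt
Leg 2: heading=301.2°, groundspeed=93.9 kt
Leg 3: heading=95.2°, groundspeed=83.7 kt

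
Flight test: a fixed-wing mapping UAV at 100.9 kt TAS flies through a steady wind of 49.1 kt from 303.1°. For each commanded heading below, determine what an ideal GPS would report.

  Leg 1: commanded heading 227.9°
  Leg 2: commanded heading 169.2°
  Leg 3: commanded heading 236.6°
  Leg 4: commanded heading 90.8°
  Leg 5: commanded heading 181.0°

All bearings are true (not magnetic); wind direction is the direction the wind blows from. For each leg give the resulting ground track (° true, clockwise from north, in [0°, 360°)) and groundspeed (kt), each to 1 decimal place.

Leg 1: track=199.7°, groundspeed=100.3 kt
Leg 2: track=154.5°, groundspeed=139.5 kt
Leg 3: track=207.6°, groundspeed=93.0 kt
Leg 4: track=101.2°, groundspeed=144.8 kt
Leg 5: track=162.9°, groundspeed=133.6 kt

Leg 1: heading 227.9°; drift -28.2° → track 199.7°, groundspeed 100.3 kt
Leg 2: heading 169.2°; drift -14.7° → track 154.5°, groundspeed 139.5 kt
Leg 3: heading 236.6°; drift -29.0° → track 207.6°, groundspeed 93.0 kt
Leg 4: heading 90.8°; drift +10.4° → track 101.2°, groundspeed 144.8 kt
Leg 5: heading 181.0°; drift -18.1° → track 162.9°, groundspeed 133.6 kt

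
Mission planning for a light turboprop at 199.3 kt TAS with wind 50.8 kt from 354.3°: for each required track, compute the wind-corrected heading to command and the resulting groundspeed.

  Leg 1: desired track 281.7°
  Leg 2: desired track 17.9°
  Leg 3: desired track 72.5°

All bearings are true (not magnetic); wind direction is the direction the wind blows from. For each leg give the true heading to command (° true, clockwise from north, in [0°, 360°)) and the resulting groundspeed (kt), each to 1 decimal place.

Leg 1: desired track 281.7°; wind correction +14.1° → command heading 295.8°, groundspeed 178.1 kt
Leg 2: desired track 17.9°; wind correction -5.9° → command heading 12.0°, groundspeed 151.7 kt
Leg 3: desired track 72.5°; wind correction -14.4° → command heading 58.1°, groundspeed 182.6 kt

Leg 1: heading=295.8°, groundspeed=178.1 kt
Leg 2: heading=12.0°, groundspeed=151.7 kt
Leg 3: heading=58.1°, groundspeed=182.6 kt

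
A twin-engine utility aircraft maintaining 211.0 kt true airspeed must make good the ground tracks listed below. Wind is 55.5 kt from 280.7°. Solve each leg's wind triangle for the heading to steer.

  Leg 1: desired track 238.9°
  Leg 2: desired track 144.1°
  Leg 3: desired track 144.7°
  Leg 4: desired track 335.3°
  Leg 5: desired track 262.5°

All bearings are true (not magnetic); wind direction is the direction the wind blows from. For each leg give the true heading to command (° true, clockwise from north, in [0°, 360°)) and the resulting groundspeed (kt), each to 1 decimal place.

Leg 1: desired track 238.9°; wind correction +10.1° → command heading 249.0°, groundspeed 166.4 kt
Leg 2: desired track 144.1°; wind correction +10.4° → command heading 154.5°, groundspeed 247.9 kt
Leg 3: desired track 144.7°; wind correction +10.5° → command heading 155.2°, groundspeed 247.4 kt
Leg 4: desired track 335.3°; wind correction -12.4° → command heading 322.9°, groundspeed 173.9 kt
Leg 5: desired track 262.5°; wind correction +4.7° → command heading 267.2°, groundspeed 157.6 kt

Leg 1: heading=249.0°, groundspeed=166.4 kt
Leg 2: heading=154.5°, groundspeed=247.9 kt
Leg 3: heading=155.2°, groundspeed=247.4 kt
Leg 4: heading=322.9°, groundspeed=173.9 kt
Leg 5: heading=267.2°, groundspeed=157.6 kt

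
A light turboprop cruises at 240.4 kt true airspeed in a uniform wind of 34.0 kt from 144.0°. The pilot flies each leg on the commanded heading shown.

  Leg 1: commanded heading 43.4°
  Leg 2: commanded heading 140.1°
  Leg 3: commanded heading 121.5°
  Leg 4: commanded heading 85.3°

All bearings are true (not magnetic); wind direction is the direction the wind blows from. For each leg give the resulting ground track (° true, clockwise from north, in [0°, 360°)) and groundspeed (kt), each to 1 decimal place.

Leg 1: track=35.7°, groundspeed=248.9 kt
Leg 2: track=139.5°, groundspeed=206.5 kt
Leg 3: track=117.9°, groundspeed=209.4 kt
Leg 4: track=77.9°, groundspeed=224.6 kt

Leg 1: heading 43.4°; drift -7.7° → track 35.7°, groundspeed 248.9 kt
Leg 2: heading 140.1°; drift -0.6° → track 139.5°, groundspeed 206.5 kt
Leg 3: heading 121.5°; drift -3.6° → track 117.9°, groundspeed 209.4 kt
Leg 4: heading 85.3°; drift -7.4° → track 77.9°, groundspeed 224.6 kt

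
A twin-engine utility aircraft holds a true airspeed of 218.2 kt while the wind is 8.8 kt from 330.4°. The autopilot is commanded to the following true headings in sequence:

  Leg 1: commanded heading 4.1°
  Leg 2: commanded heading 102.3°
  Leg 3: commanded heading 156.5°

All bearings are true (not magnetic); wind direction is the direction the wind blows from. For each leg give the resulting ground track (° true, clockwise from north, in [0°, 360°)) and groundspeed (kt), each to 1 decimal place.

Leg 1: track=5.4°, groundspeed=210.9 kt
Leg 2: track=104.0°, groundspeed=224.2 kt
Leg 3: track=156.3°, groundspeed=227.0 kt

Leg 1: heading 4.1°; drift +1.3° → track 5.4°, groundspeed 210.9 kt
Leg 2: heading 102.3°; drift +1.7° → track 104.0°, groundspeed 224.2 kt
Leg 3: heading 156.5°; drift -0.2° → track 156.3°, groundspeed 227.0 kt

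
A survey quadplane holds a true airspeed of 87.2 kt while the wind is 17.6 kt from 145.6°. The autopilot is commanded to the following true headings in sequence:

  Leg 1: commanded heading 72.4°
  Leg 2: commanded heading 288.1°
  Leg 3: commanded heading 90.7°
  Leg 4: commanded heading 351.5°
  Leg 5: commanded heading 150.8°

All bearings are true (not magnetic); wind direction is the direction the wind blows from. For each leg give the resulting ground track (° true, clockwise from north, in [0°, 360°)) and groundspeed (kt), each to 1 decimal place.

Leg 1: heading 72.4°; drift -11.6° → track 60.8°, groundspeed 83.8 kt
Leg 2: heading 288.1°; drift +6.0° → track 294.1°, groundspeed 101.7 kt
Leg 3: heading 90.7°; drift -10.6° → track 80.1°, groundspeed 78.4 kt
Leg 4: heading 351.5°; drift -4.3° → track 347.2°, groundspeed 103.3 kt
Leg 5: heading 150.8°; drift +1.3° → track 152.1°, groundspeed 69.7 kt

Leg 1: track=60.8°, groundspeed=83.8 kt
Leg 2: track=294.1°, groundspeed=101.7 kt
Leg 3: track=80.1°, groundspeed=78.4 kt
Leg 4: track=347.2°, groundspeed=103.3 kt
Leg 5: track=152.1°, groundspeed=69.7 kt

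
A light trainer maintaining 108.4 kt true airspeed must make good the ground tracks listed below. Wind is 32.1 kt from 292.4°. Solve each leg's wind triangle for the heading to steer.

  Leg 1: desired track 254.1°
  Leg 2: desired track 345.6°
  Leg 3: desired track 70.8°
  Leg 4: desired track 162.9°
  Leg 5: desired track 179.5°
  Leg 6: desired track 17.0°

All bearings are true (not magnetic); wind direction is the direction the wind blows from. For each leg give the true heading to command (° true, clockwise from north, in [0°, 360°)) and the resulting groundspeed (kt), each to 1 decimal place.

Leg 1: desired track 254.1°; wind correction +10.6° → command heading 264.7°, groundspeed 81.4 kt
Leg 2: desired track 345.6°; wind correction -13.7° → command heading 331.9°, groundspeed 86.1 kt
Leg 3: desired track 70.8°; wind correction -11.3° → command heading 59.5°, groundspeed 130.3 kt
Leg 4: desired track 162.9°; wind correction +13.2° → command heading 176.1°, groundspeed 126.0 kt
Leg 5: desired track 179.5°; wind correction +15.8° → command heading 195.3°, groundspeed 116.8 kt
Leg 6: desired track 17.0°; wind correction -17.1° → command heading 359.9°, groundspeed 100.6 kt

Leg 1: heading=264.7°, groundspeed=81.4 kt
Leg 2: heading=331.9°, groundspeed=86.1 kt
Leg 3: heading=59.5°, groundspeed=130.3 kt
Leg 4: heading=176.1°, groundspeed=126.0 kt
Leg 5: heading=195.3°, groundspeed=116.8 kt
Leg 6: heading=359.9°, groundspeed=100.6 kt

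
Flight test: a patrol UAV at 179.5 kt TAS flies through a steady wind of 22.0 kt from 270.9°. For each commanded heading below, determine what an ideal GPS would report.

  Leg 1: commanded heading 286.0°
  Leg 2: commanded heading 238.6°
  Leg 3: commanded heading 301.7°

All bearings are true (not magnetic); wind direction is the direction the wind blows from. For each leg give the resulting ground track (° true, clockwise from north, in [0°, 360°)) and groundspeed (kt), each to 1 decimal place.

Leg 1: heading 286.0°; drift +2.1° → track 288.1°, groundspeed 158.4 kt
Leg 2: heading 238.6°; drift -4.2° → track 234.4°, groundspeed 161.3 kt
Leg 3: heading 301.7°; drift +4.0° → track 305.7°, groundspeed 161.0 kt

Leg 1: track=288.1°, groundspeed=158.4 kt
Leg 2: track=234.4°, groundspeed=161.3 kt
Leg 3: track=305.7°, groundspeed=161.0 kt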